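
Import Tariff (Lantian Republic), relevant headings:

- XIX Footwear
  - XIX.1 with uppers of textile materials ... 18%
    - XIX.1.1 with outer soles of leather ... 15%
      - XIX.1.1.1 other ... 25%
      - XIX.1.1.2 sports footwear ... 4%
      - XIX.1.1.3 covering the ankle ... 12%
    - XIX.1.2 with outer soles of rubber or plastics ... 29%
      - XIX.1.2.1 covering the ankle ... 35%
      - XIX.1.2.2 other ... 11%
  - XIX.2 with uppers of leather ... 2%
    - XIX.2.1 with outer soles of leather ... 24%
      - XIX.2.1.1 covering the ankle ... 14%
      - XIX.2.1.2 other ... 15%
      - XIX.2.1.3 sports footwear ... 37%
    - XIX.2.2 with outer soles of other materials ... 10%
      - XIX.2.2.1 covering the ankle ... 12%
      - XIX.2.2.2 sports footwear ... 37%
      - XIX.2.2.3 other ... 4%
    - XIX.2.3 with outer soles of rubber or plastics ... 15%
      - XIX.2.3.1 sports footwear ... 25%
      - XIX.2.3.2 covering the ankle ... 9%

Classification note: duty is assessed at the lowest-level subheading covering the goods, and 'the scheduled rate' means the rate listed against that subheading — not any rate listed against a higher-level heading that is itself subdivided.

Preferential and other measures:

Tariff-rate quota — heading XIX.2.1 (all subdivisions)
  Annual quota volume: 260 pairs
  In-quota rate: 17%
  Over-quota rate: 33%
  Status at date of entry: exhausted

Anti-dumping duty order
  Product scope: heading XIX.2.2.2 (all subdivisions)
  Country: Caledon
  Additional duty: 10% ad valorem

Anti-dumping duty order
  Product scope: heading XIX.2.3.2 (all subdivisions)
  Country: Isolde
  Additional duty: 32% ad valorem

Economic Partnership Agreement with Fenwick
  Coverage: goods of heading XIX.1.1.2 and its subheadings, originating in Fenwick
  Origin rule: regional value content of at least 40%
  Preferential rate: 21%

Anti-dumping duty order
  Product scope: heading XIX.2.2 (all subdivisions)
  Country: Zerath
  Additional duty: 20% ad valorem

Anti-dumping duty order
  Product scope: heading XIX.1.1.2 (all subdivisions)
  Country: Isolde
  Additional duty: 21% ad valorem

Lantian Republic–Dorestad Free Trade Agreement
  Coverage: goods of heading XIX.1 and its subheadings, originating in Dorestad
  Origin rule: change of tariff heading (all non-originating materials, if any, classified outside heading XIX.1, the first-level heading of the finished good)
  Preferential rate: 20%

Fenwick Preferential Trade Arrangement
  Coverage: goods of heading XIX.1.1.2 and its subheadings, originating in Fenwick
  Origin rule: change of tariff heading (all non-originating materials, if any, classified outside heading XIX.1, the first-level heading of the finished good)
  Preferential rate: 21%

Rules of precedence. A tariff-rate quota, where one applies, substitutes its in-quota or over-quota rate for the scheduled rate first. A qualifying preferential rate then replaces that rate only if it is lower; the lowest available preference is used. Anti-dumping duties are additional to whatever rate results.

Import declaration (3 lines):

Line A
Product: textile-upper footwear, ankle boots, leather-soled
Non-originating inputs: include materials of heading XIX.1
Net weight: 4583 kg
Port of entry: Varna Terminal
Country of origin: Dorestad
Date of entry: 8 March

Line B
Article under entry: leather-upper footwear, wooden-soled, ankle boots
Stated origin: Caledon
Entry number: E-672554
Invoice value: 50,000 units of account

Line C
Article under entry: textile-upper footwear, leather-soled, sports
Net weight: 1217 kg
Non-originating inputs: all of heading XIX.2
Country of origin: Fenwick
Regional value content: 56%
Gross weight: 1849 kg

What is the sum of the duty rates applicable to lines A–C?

Line A: textile-upper → XIX.1; leather-soled → XIX.1.1; ankle boots → XIX.1.1.3. Scheduled 12%. Dorestad agreement on XIX.1: CTH not met. → 12%.
Line B: leather-upper → XIX.2; wooden-soled → XIX.2.2; ankle boots → XIX.2.2.1. Scheduled 12%. No special measure applies. → 12%.
Line C: textile-upper → XIX.1; leather-soled → XIX.1.1; sports → XIX.1.1.2. Scheduled 4%. Fenwick agreement on XIX.1.1.2: RVC ≥ 40% → 21% available; Fenwick agreement on XIX.1.1.2: CTH met → 21% available; preference 21% not lower than 4% → no reduction. → 4%.
Sum: 12% + 12% + 4% = 28%.

28%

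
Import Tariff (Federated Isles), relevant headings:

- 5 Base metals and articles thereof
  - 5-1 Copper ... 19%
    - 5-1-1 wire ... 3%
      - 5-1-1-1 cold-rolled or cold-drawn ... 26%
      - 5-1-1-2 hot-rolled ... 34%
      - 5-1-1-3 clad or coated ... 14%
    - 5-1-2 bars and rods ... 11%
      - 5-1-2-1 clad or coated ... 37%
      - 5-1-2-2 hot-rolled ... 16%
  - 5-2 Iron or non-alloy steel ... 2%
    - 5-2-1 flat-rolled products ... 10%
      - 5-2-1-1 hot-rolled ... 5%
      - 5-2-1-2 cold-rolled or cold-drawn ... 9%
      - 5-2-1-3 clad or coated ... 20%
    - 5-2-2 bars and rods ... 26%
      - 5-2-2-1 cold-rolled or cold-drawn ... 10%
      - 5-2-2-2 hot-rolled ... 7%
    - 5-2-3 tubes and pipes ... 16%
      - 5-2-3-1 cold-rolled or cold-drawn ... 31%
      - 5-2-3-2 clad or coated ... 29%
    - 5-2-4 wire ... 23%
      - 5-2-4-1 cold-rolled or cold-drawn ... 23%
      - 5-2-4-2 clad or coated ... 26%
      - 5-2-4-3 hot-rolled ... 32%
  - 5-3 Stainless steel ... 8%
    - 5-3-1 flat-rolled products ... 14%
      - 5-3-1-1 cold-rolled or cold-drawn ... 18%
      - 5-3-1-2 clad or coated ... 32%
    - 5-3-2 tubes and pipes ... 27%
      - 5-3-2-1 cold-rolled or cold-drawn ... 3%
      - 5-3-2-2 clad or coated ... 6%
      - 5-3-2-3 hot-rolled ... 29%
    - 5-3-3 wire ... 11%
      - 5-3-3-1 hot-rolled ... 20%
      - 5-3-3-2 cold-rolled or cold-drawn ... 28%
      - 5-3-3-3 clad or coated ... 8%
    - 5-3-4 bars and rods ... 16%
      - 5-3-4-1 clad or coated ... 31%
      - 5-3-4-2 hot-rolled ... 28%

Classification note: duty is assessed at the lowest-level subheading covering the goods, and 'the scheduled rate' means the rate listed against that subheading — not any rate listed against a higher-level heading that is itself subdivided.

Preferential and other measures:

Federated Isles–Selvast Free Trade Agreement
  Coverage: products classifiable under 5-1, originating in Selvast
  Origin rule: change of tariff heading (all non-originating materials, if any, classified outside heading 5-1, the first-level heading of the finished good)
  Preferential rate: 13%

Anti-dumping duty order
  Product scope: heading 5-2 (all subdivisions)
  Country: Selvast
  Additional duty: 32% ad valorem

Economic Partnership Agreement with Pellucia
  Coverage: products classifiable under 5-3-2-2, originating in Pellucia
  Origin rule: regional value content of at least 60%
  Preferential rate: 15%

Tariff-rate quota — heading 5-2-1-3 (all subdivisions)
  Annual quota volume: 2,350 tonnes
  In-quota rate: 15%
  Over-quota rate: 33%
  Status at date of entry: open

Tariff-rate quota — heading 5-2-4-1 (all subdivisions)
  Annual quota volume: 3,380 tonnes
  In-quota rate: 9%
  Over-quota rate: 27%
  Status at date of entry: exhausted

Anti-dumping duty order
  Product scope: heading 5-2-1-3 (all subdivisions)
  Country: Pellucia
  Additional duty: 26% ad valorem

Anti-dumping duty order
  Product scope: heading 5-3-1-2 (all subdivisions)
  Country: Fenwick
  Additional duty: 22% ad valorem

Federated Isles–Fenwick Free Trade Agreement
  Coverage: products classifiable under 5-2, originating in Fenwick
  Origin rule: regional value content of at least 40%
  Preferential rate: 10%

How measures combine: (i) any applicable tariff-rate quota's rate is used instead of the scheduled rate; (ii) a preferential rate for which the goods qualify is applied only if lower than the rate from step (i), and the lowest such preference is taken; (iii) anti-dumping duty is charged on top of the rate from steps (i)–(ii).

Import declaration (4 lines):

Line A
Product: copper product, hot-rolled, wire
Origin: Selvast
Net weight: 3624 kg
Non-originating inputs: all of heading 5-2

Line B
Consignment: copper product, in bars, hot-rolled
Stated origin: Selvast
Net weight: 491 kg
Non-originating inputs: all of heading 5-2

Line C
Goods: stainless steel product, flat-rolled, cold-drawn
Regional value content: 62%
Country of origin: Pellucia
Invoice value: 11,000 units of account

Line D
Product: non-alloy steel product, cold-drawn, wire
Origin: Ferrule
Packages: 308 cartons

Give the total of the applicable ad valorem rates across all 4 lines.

Line A: copper → 5-1; wire → 5-1-1; hot-rolled → 5-1-1-2. Scheduled 34%. Selvast agreement on 5-1: CTH met → 13% available; preferential 13%. → 13%.
Line B: copper → 5-1; in bars → 5-1-2; hot-rolled → 5-1-2-2. Scheduled 16%. Selvast agreement on 5-1: CTH met → 13% available; preferential 13%. → 13%.
Line C: stainless steel → 5-3; flat-rolled → 5-3-1; cold-drawn → 5-3-1-1. Scheduled 18%. Pellucia agreement on 5-3-2-2: 5-3-1-1 not covered. → 18%.
Line D: non-alloy steel → 5-2; wire → 5-2-4; cold-drawn → 5-2-4-1. Scheduled 23%. quota on 5-2-4-1 exhausted → over-quota 27%. → 27%.
Sum: 13% + 13% + 18% + 27% = 71%.

71%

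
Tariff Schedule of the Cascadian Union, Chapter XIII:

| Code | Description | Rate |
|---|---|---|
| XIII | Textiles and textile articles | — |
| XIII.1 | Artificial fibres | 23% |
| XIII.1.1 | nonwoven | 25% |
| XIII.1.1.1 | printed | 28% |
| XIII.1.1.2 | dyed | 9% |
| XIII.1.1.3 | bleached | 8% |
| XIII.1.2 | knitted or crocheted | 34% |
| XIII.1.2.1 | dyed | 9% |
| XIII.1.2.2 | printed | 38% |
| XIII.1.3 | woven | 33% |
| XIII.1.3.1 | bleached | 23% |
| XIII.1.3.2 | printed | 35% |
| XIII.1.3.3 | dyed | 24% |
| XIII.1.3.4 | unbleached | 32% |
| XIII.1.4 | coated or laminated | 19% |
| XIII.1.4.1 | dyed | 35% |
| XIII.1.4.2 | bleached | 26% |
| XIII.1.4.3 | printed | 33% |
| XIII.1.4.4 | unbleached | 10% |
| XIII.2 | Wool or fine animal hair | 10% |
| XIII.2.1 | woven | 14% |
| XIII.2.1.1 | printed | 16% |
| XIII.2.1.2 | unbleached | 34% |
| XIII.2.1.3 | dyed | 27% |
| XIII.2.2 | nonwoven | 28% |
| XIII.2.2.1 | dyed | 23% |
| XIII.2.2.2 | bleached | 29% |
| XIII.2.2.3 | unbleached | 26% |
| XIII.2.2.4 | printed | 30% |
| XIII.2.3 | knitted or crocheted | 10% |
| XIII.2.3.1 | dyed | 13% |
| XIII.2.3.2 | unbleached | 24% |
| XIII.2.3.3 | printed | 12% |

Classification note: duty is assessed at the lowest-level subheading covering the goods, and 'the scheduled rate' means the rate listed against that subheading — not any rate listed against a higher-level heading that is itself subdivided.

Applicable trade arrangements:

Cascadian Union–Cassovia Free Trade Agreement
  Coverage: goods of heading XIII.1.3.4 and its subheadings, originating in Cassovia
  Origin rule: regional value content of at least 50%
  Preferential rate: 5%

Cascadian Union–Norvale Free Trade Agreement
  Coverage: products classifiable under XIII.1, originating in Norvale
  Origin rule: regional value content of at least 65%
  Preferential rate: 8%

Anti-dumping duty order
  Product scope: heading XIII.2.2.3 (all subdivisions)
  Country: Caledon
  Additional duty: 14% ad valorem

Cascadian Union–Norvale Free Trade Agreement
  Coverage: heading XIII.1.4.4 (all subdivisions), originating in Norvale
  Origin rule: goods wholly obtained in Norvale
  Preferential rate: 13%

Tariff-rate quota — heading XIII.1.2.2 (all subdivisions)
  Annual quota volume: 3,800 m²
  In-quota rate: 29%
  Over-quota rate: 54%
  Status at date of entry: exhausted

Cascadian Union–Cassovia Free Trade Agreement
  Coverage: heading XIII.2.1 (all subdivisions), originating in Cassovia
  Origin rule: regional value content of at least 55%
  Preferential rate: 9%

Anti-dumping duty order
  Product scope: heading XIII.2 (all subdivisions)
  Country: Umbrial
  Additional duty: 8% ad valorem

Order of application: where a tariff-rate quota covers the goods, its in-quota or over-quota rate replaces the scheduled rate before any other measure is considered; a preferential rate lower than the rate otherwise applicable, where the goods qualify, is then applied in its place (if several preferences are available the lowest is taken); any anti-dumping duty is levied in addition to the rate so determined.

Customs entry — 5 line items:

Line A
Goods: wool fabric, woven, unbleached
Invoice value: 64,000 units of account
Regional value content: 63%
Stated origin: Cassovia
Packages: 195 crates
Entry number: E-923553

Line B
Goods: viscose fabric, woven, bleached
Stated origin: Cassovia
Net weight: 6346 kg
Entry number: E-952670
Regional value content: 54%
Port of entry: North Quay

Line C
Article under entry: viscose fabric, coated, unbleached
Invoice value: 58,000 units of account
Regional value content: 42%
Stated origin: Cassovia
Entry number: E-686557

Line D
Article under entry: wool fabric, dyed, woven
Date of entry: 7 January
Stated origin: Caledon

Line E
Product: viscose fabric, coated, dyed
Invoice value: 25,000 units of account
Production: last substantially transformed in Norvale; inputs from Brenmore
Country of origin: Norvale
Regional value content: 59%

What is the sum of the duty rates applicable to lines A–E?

104%

Line A: wool → XIII.2; woven → XIII.2.1; unbleached → XIII.2.1.2. Scheduled 34%. Cassovia agreement on XIII.1.3.4: XIII.2.1.2 not covered; Cassovia agreement on XIII.2.1: RVC ≥ 55% → 9% available; preferential 9%. → 9%.
Line B: viscose → XIII.1; woven → XIII.1.3; bleached → XIII.1.3.1. Scheduled 23%. Cassovia agreement on XIII.1.3.4: XIII.1.3.1 not covered; Cassovia agreement on XIII.2.1: XIII.1.3.1 not covered. → 23%.
Line C: viscose → XIII.1; coated → XIII.1.4; unbleached → XIII.1.4.4. Scheduled 10%. Cassovia agreement on XIII.1.3.4: XIII.1.4.4 not covered; Cassovia agreement on XIII.2.1: XIII.1.4.4 not covered. → 10%.
Line D: wool → XIII.2; woven → XIII.2.1; dyed → XIII.2.1.3. Scheduled 27%. No special measure applies. → 27%.
Line E: viscose → XIII.1; coated → XIII.1.4; dyed → XIII.1.4.1. Scheduled 35%. Norvale agreement on XIII.1: RVC < 65%; Norvale agreement on XIII.1.4.4: XIII.1.4.1 not covered. → 35%.
Sum: 9% + 23% + 10% + 27% + 35% = 104%.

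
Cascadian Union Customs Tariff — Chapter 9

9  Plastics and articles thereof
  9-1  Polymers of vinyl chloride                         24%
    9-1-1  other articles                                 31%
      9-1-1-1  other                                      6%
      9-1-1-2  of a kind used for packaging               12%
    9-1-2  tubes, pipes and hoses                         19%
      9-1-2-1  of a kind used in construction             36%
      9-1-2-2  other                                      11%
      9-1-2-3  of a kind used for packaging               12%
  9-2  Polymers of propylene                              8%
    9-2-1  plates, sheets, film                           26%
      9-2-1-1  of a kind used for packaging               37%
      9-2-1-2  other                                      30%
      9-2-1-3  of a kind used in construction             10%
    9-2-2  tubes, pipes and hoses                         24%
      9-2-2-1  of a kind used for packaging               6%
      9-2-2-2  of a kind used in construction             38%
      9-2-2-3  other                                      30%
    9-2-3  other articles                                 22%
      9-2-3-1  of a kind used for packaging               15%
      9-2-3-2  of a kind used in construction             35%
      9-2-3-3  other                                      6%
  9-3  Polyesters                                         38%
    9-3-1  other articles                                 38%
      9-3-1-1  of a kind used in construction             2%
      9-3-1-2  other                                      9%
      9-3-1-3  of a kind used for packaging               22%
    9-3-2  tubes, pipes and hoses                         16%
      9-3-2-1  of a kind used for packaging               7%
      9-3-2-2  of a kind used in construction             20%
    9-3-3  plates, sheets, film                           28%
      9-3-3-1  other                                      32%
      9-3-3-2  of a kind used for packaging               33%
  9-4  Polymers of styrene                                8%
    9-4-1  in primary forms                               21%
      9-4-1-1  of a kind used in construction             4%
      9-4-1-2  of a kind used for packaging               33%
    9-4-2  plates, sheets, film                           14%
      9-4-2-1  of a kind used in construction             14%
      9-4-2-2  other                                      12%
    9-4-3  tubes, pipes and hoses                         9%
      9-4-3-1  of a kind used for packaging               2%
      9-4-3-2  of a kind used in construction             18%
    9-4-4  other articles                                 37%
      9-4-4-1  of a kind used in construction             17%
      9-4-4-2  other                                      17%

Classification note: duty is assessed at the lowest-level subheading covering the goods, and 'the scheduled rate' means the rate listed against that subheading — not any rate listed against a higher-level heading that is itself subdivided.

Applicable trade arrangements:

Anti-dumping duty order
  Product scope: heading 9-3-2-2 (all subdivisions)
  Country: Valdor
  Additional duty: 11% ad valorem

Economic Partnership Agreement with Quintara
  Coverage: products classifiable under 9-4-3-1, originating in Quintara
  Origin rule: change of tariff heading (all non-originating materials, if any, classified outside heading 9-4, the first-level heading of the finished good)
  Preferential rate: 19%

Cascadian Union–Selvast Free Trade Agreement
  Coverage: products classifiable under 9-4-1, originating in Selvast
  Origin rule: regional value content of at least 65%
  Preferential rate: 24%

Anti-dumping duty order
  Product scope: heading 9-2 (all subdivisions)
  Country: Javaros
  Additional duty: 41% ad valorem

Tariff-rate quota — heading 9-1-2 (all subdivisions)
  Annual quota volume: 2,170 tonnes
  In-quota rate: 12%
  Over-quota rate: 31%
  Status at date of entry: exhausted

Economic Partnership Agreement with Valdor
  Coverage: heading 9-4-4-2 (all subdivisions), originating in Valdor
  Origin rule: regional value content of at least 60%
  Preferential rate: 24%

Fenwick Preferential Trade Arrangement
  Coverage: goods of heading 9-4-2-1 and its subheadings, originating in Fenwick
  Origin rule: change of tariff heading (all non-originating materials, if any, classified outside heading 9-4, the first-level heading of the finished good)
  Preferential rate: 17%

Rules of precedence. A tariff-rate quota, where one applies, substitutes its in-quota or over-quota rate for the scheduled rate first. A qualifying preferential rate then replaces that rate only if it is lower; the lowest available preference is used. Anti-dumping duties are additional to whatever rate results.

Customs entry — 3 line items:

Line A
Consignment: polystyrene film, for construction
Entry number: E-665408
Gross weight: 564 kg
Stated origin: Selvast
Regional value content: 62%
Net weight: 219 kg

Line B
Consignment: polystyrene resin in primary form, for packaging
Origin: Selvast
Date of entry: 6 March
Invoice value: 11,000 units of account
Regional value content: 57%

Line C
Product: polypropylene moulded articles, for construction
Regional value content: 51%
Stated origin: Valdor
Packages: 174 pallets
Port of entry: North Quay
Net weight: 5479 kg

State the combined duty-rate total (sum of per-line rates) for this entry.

82%

Line A: polystyrene → 9-4; film → 9-4-2; for construction → 9-4-2-1. Scheduled 14%. Selvast agreement on 9-4-1: 9-4-2-1 not covered. → 14%.
Line B: polystyrene → 9-4; resin in primary form → 9-4-1; for packaging → 9-4-1-2. Scheduled 33%. Selvast agreement on 9-4-1: RVC < 65%. → 33%.
Line C: polypropylene → 9-2; moulded articles → 9-2-3; for construction → 9-2-3-2. Scheduled 35%. Valdor agreement on 9-4-4-2: 9-2-3-2 not covered. → 35%.
Sum: 14% + 33% + 35% = 82%.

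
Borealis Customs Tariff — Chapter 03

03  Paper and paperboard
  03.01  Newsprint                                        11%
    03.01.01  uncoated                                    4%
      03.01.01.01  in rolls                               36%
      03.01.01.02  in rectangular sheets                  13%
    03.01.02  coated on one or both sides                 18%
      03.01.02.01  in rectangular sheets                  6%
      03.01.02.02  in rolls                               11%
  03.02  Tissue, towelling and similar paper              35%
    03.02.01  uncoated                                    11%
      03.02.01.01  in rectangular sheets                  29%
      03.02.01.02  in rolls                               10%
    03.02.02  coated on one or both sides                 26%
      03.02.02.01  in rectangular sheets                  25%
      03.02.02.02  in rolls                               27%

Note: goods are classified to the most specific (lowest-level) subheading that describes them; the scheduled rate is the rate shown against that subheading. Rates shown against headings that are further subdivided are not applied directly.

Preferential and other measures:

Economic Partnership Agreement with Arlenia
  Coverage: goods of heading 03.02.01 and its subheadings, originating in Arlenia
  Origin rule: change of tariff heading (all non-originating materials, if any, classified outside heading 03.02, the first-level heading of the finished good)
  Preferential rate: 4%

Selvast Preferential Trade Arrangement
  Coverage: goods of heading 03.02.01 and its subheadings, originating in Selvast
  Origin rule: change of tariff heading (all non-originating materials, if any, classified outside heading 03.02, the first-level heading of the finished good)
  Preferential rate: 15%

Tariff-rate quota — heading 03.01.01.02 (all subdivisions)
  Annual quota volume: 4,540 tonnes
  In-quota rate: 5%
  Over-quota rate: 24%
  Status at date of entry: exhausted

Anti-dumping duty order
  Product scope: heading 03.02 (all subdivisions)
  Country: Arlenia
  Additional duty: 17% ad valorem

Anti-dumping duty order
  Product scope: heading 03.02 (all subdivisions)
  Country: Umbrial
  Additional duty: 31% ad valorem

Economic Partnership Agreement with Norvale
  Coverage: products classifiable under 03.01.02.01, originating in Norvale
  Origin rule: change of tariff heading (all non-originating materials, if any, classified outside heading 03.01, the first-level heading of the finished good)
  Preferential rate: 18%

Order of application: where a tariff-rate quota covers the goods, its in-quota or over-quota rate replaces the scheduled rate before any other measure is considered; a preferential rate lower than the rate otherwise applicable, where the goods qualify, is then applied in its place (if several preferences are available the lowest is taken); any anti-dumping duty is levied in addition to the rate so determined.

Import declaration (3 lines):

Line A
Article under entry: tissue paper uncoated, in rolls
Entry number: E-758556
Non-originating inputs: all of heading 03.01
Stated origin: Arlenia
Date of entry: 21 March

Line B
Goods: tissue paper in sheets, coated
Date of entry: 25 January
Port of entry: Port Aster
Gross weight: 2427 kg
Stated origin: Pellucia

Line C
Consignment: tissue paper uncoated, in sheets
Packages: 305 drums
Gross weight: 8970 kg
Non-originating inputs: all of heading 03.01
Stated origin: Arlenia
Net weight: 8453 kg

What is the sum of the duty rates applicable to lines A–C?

67%

Line A: tissue paper → 03.02; uncoated → 03.02.01; in rolls → 03.02.01.02. Scheduled 10%. Arlenia agreement on 03.02.01: CTH met → 4% available; preferential 4%; anti-dumping (Arlenia, 03.02): +17%; total 4% + 17% = 21%. → 21%.
Line B: tissue paper → 03.02; coated → 03.02.02; in sheets → 03.02.02.01. Scheduled 25%. No special measure applies. → 25%.
Line C: tissue paper → 03.02; uncoated → 03.02.01; in sheets → 03.02.01.01. Scheduled 29%. Arlenia agreement on 03.02.01: CTH met → 4% available; preferential 4%; anti-dumping (Arlenia, 03.02): +17%; total 4% + 17% = 21%. → 21%.
Sum: 21% + 25% + 21% = 67%.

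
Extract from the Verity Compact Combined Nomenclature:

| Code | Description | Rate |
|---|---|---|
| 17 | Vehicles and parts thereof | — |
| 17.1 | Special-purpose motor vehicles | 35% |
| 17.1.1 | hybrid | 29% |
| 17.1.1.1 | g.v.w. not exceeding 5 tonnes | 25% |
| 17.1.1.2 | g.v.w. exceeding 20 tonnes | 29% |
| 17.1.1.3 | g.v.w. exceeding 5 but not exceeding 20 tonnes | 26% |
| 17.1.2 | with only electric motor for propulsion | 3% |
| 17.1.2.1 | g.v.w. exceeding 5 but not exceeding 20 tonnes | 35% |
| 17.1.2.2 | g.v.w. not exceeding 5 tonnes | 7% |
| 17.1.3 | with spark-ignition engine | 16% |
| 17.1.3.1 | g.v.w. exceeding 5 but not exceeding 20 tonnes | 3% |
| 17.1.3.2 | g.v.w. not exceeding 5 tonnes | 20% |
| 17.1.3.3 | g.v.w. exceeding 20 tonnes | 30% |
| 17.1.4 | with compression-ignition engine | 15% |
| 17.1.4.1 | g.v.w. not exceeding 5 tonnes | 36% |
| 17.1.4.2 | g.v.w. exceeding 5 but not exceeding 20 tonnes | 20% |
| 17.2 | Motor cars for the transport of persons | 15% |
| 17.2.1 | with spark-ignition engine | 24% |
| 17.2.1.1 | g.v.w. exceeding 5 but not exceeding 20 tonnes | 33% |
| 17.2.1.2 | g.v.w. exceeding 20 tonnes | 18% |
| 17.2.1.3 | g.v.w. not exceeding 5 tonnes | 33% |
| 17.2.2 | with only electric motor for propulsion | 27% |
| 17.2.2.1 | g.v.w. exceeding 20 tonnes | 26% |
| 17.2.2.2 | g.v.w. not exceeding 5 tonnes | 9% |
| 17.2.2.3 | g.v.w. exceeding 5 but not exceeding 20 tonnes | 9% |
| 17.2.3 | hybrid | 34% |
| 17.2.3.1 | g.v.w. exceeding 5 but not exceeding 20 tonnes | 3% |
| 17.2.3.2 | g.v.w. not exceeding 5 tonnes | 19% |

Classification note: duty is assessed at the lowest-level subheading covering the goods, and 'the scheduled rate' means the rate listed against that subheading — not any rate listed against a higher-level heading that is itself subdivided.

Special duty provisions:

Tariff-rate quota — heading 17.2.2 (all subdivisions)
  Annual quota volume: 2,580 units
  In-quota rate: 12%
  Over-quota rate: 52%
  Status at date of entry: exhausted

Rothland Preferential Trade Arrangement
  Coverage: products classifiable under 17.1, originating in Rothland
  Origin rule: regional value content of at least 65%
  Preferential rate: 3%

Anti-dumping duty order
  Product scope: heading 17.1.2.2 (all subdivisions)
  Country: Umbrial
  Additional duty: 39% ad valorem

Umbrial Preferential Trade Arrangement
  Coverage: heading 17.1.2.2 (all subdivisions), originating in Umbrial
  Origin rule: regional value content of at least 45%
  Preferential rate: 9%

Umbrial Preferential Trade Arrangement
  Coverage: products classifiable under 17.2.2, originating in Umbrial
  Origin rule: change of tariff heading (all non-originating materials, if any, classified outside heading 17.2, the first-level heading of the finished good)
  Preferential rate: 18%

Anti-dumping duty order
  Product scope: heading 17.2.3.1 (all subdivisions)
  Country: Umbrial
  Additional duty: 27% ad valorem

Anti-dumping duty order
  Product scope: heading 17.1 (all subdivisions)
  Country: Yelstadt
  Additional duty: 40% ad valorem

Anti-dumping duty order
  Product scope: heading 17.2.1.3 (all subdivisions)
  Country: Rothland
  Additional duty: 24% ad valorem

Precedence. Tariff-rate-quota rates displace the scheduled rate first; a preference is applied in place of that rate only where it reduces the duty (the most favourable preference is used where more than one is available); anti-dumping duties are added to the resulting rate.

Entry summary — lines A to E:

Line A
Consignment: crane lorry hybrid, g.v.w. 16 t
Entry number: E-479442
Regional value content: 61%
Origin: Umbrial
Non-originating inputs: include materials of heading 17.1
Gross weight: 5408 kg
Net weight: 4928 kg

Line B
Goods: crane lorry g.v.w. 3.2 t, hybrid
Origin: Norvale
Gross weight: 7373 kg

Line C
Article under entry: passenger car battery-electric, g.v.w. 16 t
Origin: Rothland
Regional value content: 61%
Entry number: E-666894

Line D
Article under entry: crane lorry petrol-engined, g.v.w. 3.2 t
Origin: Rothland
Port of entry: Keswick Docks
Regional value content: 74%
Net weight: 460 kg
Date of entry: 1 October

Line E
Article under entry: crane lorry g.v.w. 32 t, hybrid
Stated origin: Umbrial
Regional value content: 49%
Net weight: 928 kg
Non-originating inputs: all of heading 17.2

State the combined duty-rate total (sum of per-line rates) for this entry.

135%

Line A: crane lorry → 17.1; hybrid → 17.1.1; g.v.w. 16 t → 17.1.1.3. Scheduled 26%. Umbrial agreement on 17.1.2.2: 17.1.1.3 not covered; Umbrial agreement on 17.2.2: 17.1.1.3 not covered. → 26%.
Line B: crane lorry → 17.1; hybrid → 17.1.1; g.v.w. 3.2 t → 17.1.1.1. Scheduled 25%. No special measure applies. → 25%.
Line C: passenger car → 17.2; battery-electric → 17.2.2; g.v.w. 16 t → 17.2.2.3. Scheduled 9%. quota on 17.2.2 exhausted → over-quota 52%; Rothland agreement on 17.1: 17.2.2.3 not covered. → 52%.
Line D: crane lorry → 17.1; petrol-engined → 17.1.3; g.v.w. 3.2 t → 17.1.3.2. Scheduled 20%. Rothland agreement on 17.1: RVC ≥ 65% → 3% available; preferential 3%. → 3%.
Line E: crane lorry → 17.1; hybrid → 17.1.1; g.v.w. 32 t → 17.1.1.2. Scheduled 29%. Umbrial agreement on 17.1.2.2: 17.1.1.2 not covered; Umbrial agreement on 17.2.2: 17.1.1.2 not covered. → 29%.
Sum: 26% + 25% + 52% + 3% + 29% = 135%.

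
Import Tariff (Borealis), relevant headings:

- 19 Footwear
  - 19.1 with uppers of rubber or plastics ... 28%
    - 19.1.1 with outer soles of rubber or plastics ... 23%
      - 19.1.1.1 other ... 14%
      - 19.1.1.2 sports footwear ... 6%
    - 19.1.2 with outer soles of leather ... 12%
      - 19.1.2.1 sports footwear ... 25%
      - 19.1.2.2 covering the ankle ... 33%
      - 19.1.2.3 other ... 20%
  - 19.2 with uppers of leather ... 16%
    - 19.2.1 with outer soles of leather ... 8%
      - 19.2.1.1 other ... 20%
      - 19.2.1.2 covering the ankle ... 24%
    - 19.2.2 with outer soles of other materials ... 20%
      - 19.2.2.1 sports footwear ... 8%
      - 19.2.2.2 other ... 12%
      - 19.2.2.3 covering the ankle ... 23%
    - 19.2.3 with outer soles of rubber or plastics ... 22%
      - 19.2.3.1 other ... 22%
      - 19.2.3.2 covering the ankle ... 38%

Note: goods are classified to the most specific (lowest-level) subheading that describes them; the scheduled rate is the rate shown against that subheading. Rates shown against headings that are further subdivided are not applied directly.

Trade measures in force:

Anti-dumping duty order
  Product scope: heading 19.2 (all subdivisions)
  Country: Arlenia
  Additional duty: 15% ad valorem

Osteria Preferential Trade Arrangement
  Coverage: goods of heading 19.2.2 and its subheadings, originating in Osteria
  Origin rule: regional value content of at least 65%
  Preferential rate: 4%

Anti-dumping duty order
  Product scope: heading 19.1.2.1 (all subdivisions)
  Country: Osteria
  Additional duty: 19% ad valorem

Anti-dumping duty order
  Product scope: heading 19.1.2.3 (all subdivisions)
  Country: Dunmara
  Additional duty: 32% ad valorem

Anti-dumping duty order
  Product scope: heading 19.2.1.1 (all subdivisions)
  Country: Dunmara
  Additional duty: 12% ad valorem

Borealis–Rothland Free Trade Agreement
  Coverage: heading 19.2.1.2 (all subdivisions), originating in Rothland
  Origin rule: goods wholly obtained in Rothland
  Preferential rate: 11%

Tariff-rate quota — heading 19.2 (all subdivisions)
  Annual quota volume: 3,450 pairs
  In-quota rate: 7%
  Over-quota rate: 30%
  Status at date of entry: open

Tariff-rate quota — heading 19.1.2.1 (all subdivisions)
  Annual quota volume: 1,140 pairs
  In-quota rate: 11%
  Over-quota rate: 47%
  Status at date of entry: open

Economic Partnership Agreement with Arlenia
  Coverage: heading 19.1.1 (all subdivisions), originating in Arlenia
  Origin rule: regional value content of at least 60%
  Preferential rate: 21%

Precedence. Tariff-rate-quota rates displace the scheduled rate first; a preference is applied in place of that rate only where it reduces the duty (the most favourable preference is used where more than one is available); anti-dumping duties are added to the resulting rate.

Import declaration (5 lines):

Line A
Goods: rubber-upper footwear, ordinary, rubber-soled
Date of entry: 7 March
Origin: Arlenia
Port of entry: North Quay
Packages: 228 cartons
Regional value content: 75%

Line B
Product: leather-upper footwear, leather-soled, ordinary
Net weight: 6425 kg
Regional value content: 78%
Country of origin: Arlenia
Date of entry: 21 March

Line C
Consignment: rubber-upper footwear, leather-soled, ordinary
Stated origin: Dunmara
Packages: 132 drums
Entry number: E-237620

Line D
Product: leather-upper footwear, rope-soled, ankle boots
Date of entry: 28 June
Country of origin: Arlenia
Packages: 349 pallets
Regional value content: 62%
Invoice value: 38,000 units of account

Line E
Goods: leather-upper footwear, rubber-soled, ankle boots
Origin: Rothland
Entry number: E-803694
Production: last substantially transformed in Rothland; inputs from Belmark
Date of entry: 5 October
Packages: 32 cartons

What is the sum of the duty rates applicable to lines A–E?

Line A: rubber-upper → 19.1; rubber-soled → 19.1.1; ordinary → 19.1.1.1. Scheduled 14%. Arlenia agreement on 19.1.1: RVC ≥ 60% → 21% available; preference 21% not lower than 14% → no reduction. → 14%.
Line B: leather-upper → 19.2; leather-soled → 19.2.1; ordinary → 19.2.1.1. Scheduled 20%. quota on 19.2 open → in-quota 7%; Arlenia agreement on 19.1.1: 19.2.1.1 not covered; anti-dumping (Arlenia, 19.2): +15%; total 7% + 15% = 22%. → 22%.
Line C: rubber-upper → 19.1; leather-soled → 19.1.2; ordinary → 19.1.2.3. Scheduled 20%. anti-dumping (Dunmara, 19.1.2.3): +32%; total 20% + 32% = 52%. → 52%.
Line D: leather-upper → 19.2; rope-soled → 19.2.2; ankle boots → 19.2.2.3. Scheduled 23%. quota on 19.2 open → in-quota 7%; Arlenia agreement on 19.1.1: 19.2.2.3 not covered; anti-dumping (Arlenia, 19.2): +15%; total 7% + 15% = 22%. → 22%.
Line E: leather-upper → 19.2; rubber-soled → 19.2.3; ankle boots → 19.2.3.2. Scheduled 38%. quota on 19.2 open → in-quota 7%; Rothland agreement on 19.2.1.2: 19.2.3.2 not covered. → 7%.
Sum: 14% + 22% + 52% + 22% + 7% = 117%.

117%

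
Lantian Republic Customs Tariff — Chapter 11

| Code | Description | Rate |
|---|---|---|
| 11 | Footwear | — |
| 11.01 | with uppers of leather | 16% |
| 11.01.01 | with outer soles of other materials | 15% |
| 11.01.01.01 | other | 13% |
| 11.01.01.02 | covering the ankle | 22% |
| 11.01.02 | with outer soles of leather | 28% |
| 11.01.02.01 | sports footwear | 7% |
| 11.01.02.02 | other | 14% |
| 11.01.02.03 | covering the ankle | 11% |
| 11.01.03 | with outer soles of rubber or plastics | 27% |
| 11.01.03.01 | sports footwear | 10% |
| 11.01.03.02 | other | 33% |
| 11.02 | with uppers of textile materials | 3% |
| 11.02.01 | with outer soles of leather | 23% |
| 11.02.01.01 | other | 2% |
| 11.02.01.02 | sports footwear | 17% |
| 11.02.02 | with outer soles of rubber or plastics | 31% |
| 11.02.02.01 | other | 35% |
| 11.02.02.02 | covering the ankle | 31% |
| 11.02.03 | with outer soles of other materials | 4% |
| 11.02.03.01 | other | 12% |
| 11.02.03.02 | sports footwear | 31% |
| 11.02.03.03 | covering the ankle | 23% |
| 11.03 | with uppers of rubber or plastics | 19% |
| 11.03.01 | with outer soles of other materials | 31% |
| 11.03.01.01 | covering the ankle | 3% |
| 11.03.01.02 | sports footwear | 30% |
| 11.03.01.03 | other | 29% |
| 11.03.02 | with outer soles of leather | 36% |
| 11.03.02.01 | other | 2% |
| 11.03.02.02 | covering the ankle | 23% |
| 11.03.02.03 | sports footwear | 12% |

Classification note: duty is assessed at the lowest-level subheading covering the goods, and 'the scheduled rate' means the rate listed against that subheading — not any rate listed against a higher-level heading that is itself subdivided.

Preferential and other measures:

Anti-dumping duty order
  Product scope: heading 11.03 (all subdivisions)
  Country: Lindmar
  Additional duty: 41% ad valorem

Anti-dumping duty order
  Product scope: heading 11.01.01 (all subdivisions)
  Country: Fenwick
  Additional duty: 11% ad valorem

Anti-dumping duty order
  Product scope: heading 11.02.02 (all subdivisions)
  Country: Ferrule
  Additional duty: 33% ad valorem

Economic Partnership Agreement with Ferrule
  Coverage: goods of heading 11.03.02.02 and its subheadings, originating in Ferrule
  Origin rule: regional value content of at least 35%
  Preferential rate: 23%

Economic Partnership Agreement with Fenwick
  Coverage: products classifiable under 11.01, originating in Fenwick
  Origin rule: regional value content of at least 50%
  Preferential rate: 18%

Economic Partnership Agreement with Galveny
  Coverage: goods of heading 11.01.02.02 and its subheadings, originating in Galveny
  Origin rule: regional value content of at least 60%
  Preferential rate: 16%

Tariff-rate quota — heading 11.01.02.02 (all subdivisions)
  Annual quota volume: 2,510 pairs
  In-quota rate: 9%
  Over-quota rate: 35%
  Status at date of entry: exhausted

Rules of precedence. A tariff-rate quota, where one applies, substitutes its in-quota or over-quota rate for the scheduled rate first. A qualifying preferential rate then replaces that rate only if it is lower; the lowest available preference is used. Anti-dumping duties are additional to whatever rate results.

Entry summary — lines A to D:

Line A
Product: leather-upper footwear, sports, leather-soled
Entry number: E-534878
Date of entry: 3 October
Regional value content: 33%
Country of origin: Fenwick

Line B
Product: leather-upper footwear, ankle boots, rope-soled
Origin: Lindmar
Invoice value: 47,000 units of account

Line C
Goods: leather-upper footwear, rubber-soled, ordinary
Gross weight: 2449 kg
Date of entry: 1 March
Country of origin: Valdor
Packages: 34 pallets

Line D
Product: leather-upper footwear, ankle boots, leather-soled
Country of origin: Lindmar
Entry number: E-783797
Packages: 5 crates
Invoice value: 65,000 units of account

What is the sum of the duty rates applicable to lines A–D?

Line A: leather-upper → 11.01; leather-soled → 11.01.02; sports → 11.01.02.01. Scheduled 7%. Fenwick agreement on 11.01: RVC < 50%. → 7%.
Line B: leather-upper → 11.01; rope-soled → 11.01.01; ankle boots → 11.01.01.02. Scheduled 22%. No special measure applies. → 22%.
Line C: leather-upper → 11.01; rubber-soled → 11.01.03; ordinary → 11.01.03.02. Scheduled 33%. No special measure applies. → 33%.
Line D: leather-upper → 11.01; leather-soled → 11.01.02; ankle boots → 11.01.02.03. Scheduled 11%. No special measure applies. → 11%.
Sum: 7% + 22% + 33% + 11% = 73%.

73%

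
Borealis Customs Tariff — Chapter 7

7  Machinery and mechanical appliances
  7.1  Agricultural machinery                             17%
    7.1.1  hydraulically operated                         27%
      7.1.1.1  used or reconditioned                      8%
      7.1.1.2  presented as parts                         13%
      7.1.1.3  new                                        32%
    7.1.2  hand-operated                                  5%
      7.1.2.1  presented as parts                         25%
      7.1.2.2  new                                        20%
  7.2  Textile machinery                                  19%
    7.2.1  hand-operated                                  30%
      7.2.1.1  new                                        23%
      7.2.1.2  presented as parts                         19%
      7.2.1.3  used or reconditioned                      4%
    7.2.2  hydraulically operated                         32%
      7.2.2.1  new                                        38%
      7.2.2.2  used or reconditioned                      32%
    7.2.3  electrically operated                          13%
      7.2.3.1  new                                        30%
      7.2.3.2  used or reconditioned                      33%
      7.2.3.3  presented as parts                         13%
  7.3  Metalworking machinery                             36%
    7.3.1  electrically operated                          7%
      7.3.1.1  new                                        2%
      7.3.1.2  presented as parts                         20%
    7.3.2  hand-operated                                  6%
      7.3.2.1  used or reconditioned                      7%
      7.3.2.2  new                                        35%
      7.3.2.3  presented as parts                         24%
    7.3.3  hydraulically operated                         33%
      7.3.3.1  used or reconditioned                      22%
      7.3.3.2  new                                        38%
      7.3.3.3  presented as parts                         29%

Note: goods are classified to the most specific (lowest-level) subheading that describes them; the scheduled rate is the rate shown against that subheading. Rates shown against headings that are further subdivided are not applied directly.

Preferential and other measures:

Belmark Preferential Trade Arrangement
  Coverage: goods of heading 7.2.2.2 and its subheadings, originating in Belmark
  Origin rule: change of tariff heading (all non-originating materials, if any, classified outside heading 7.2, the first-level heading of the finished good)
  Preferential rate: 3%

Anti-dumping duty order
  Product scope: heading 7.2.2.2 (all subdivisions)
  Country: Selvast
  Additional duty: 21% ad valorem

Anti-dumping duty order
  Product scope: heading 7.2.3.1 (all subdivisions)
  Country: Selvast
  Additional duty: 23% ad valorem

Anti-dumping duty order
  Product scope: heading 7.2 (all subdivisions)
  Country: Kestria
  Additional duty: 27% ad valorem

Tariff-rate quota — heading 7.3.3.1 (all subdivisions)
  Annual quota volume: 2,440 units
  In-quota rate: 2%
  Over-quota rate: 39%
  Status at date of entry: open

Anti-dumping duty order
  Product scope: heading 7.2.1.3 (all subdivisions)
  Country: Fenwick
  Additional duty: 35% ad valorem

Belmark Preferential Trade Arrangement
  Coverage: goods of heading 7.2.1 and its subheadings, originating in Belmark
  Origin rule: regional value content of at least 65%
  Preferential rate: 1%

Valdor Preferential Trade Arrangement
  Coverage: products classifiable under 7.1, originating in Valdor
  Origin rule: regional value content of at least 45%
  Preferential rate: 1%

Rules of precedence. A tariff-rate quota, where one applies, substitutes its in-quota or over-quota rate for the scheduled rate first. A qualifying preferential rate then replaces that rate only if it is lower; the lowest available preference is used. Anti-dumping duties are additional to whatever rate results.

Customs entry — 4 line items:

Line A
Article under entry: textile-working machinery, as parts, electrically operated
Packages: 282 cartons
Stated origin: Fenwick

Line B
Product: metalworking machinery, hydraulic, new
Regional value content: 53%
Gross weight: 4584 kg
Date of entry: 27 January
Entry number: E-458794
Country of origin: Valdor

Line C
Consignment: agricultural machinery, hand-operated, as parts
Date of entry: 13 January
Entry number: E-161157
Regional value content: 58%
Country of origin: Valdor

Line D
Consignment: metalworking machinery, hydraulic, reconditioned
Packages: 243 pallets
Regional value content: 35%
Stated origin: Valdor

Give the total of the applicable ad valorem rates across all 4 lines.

54%

Line A: textile-working → 7.2; electrically operated → 7.2.3; as parts → 7.2.3.3. Scheduled 13%. No special measure applies. → 13%.
Line B: metalworking → 7.3; hydraulic → 7.3.3; new → 7.3.3.2. Scheduled 38%. Valdor agreement on 7.1: 7.3.3.2 not covered. → 38%.
Line C: agricultural → 7.1; hand-operated → 7.1.2; as parts → 7.1.2.1. Scheduled 25%. Valdor agreement on 7.1: RVC ≥ 45% → 1% available; preferential 1%. → 1%.
Line D: metalworking → 7.3; hydraulic → 7.3.3; reconditioned → 7.3.3.1. Scheduled 22%. quota on 7.3.3.1 open → in-quota 2%; Valdor agreement on 7.1: 7.3.3.1 not covered. → 2%.
Sum: 13% + 38% + 1% + 2% = 54%.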